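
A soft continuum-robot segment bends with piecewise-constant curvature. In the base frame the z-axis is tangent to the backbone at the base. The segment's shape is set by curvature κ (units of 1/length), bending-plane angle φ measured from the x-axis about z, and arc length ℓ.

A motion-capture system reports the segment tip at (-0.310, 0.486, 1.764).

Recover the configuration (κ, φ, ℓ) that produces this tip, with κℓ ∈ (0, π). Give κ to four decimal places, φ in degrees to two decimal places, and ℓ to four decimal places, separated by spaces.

ρ = √(x²+y²) = √(-0.310² + 0.486²) = 0.57645
φ = atan2(y, x) mod 360° = atan2(0.486, -0.310) = 122.5322°
|p|² = ρ² + z² = 0.57645² + 1.764² = 3.44399
κ = 2ρ / |p|² = 2×0.57645 / 3.44399 = 0.33476
θ = 2·atan2(ρ, z) = 2·atan2(0.57645, 1.764) = 0.63169 rad
ℓ = θ/κ = 0.63169/0.33476 = 1.88702

0.3348 122.53 1.8870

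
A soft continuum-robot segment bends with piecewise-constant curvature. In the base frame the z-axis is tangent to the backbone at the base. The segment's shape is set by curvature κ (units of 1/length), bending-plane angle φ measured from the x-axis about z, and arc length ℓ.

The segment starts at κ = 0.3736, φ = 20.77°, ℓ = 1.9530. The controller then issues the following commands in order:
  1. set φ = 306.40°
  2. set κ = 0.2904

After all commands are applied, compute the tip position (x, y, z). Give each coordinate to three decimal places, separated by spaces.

initial: κ=0.3736, φ=20.77°, ℓ=1.9530
cmd 1: set φ=306.40° → (κ,φ,ℓ)=(0.3736,306.40°,1.9530) → tip=(0.4044,-0.5485,1.7843)
cmd 2: set κ=0.2904 → (κ,φ,ℓ)=(0.2904,306.40°,1.9530) → tip=(0.3199,-0.4339,1.8500)

0.320 -0.434 1.850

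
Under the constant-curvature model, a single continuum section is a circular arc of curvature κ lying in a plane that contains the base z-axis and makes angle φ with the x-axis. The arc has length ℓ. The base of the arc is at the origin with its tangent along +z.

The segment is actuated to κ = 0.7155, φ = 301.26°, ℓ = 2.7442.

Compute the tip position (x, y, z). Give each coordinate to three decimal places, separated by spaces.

θ = κ·ℓ = 0.7155 × 2.7442 = 1.96348 rad
ρ = (1 − cos θ)/κ = (1 − -0.38266)/0.7155 = 1.93245
z = sin θ / κ = 0.92389/0.7155 = 1.29125
x = ρ cos φ = 1.93245 × cos(301.26°) = 1.00279
y = ρ sin φ = 1.93245 × sin(301.26°) = -1.65190

1.003 -1.652 1.291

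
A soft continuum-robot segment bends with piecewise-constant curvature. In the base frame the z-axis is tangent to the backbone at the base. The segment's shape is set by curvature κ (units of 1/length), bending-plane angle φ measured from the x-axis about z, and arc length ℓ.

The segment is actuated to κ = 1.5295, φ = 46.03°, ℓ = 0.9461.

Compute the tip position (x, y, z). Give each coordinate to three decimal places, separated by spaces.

0.398 0.412 0.649

θ = κ·ℓ = 1.5295 × 0.9461 = 1.44706 rad
ρ = (1 − cos θ)/κ = (1 − 0.12342)/1.5295 = 0.57311
z = sin θ / κ = 0.99235/1.5295 = 0.64881
x = ρ cos φ = 0.57311 × cos(46.03°) = 0.39790
y = ρ sin φ = 0.57311 × sin(46.03°) = 0.41247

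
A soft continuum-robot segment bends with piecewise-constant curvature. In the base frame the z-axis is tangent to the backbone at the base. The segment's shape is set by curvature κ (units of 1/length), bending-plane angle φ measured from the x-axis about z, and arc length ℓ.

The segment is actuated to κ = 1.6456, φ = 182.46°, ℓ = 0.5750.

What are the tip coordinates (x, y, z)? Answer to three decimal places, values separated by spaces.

-0.252 -0.011 0.493

θ = κ·ℓ = 1.6456 × 0.5750 = 0.94622 rad
ρ = (1 − cos θ)/κ = (1 − 0.58475)/1.6456 = 0.25234
z = sin θ / κ = 0.81121/1.6456 = 0.49296
x = ρ cos φ = 0.25234 × cos(182.46°) = -0.25210
y = ρ sin φ = 0.25234 × sin(182.46°) = -0.01083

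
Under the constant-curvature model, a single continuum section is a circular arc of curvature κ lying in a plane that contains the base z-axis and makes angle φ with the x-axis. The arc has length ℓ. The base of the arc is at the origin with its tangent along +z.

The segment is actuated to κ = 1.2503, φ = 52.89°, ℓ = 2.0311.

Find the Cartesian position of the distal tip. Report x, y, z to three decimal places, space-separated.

0.880 1.163 0.453

θ = κ·ℓ = 1.2503 × 2.0311 = 2.53948 rad
ρ = (1 − cos θ)/κ = (1 − -0.82414)/1.2503 = 1.45896
z = sin θ / κ = 0.56638/1.2503 = 0.45300
x = ρ cos φ = 1.45896 × cos(52.89°) = 0.88026
y = ρ sin φ = 1.45896 × sin(52.89°) = 1.16349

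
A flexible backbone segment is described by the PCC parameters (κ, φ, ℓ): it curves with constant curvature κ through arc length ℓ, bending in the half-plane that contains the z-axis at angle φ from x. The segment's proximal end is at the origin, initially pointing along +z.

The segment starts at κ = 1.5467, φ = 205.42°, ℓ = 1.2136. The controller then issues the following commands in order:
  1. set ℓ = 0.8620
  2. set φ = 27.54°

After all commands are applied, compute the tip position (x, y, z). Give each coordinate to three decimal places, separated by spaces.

initial: κ=1.5467, φ=205.42°, ℓ=1.2136
cmd 1: set ℓ=0.8620 → (κ,φ,ℓ)=(1.5467,205.42°,0.8620) → tip=(-0.4465,-0.2122,0.6284)
cmd 2: set φ=27.54° → (κ,φ,ℓ)=(1.5467,27.54°,0.8620) → tip=(0.4384,0.2286,0.6284)

0.438 0.229 0.628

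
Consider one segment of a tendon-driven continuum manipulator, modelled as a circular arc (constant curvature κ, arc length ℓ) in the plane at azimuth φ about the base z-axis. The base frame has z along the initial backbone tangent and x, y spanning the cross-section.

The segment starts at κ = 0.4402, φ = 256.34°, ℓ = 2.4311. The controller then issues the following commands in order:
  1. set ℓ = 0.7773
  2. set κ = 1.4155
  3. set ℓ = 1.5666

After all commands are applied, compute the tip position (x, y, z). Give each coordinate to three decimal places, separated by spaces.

-0.267 -1.100 0.564

initial: κ=0.4402, φ=256.34°, ℓ=2.4311
cmd 1: set ℓ=0.7773 → (κ,φ,ℓ)=(0.4402,256.34°,0.7773) → tip=(-0.0311,-0.1280,0.7622)
cmd 2: set κ=1.4155 → (κ,φ,ℓ)=(1.4155,256.34°,0.7773) → tip=(-0.0912,-0.3753,0.6297)
cmd 3: set ℓ=1.5666 → (κ,φ,ℓ)=(1.4155,256.34°,1.5666) → tip=(-0.2674,-1.1001,0.5638)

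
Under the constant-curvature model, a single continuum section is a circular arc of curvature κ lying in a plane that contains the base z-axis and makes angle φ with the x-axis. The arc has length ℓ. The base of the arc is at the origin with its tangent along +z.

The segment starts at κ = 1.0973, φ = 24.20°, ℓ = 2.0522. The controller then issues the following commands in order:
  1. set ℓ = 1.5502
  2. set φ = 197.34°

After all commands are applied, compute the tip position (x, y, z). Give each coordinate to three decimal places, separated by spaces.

-0.983 -0.307 0.904

initial: κ=1.0973, φ=24.20°, ℓ=2.0522
cmd 1: set ℓ=1.5502 → (κ,φ,ℓ)=(1.0973,24.20°,1.5502) → tip=(0.9392,0.4221,0.9036)
cmd 2: set φ=197.34° → (κ,φ,ℓ)=(1.0973,197.34°,1.5502) → tip=(-0.9829,-0.3069,0.9036)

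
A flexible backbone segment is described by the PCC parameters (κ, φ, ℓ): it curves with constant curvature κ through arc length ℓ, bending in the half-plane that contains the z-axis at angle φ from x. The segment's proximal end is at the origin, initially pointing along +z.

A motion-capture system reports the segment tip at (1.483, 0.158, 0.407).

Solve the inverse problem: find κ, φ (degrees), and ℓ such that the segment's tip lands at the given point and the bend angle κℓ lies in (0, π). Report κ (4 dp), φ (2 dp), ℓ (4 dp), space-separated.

ρ = √(x²+y²) = √(1.483² + 0.158²) = 1.49139
φ = atan2(y, x) mod 360° = atan2(0.158, 1.483) = 6.0814°
|p|² = ρ² + z² = 1.49139² + 0.407² = 2.38990
κ = 2ρ / |p|² = 2×1.49139 / 2.38990 = 1.24808
θ = 2·atan2(ρ, z) = 2·atan2(1.49139, 0.407) = 2.60877 rad
ℓ = θ/κ = 2.60877/1.24808 = 2.09023

1.2481 6.08 2.0902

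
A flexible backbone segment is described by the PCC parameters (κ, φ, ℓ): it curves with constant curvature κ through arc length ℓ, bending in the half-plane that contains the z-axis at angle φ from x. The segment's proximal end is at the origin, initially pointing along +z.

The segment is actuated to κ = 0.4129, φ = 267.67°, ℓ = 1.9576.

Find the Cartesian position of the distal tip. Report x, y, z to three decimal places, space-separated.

θ = κ·ℓ = 0.4129 × 1.9576 = 0.80829 rad
ρ = (1 − cos θ)/κ = (1 − 0.69073)/0.4129 = 0.74901
z = sin θ / κ = 0.72311/0.4129 = 1.75129
x = ρ cos φ = 0.74901 × cos(267.67°) = -0.03045
y = ρ sin φ = 0.74901 × sin(267.67°) = -0.74839

-0.030 -0.748 1.751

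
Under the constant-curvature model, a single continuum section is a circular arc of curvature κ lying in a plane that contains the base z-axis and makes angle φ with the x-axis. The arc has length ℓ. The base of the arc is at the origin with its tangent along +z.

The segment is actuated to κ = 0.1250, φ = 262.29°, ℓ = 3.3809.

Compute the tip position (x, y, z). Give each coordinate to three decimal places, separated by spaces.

-0.094 -0.697 3.281

θ = κ·ℓ = 0.1250 × 3.3809 = 0.42261 rad
ρ = (1 − cos θ)/κ = (1 − 0.91202)/0.1250 = 0.70384
z = sin θ / κ = 0.41014/0.1250 = 3.28116
x = ρ cos φ = 0.70384 × cos(262.29°) = -0.09443
y = ρ sin φ = 0.70384 × sin(262.29°) = -0.69747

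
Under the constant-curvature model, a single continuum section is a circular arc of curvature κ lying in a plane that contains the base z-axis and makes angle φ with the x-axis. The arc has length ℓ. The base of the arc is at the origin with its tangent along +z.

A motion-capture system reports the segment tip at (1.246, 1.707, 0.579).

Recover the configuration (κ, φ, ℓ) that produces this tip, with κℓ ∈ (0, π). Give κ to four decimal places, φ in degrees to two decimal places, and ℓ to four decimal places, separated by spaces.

ρ = √(x²+y²) = √(1.246² + 1.707²) = 2.11338
φ = atan2(y, x) mod 360° = atan2(1.707, 1.246) = 53.8730°
|p|² = ρ² + z² = 2.11338² + 0.579² = 4.80161
κ = 2ρ / |p|² = 2×2.11338 / 4.80161 = 0.88028
θ = 2·atan2(ρ, z) = 2·atan2(2.11338, 0.579) = 2.60678 rad
ℓ = θ/κ = 2.60678/0.88028 = 2.96131

0.8803 53.87 2.9613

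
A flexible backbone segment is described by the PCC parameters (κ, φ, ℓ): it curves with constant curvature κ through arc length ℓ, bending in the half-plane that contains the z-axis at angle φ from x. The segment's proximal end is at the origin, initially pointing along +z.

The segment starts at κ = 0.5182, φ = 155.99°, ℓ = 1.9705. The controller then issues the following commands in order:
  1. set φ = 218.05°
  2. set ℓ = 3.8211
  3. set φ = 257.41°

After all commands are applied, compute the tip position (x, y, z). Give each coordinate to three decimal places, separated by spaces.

-0.588 -2.633 1.770

initial: κ=0.5182, φ=155.99°, ℓ=1.9705
cmd 1: set φ=218.05° → (κ,φ,ℓ)=(0.5182,218.05°,1.9705) → tip=(-0.7258,-0.5680,1.6455)
cmd 2: set ℓ=3.8211 → (κ,φ,ℓ)=(0.5182,218.05°,3.8211) → tip=(-2.1244,-1.6627,1.7704)
cmd 3: set φ=257.41° → (κ,φ,ℓ)=(0.5182,257.41°,3.8211) → tip=(-0.5880,-2.6329,1.7704)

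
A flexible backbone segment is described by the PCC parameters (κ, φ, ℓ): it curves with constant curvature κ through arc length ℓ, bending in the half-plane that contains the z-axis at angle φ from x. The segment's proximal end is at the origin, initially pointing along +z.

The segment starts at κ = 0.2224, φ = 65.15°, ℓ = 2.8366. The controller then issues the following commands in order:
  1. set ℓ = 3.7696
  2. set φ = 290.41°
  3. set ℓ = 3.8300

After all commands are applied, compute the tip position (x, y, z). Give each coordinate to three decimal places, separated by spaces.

0.535 -1.439 3.383

initial: κ=0.2224, φ=65.15°, ℓ=2.8366
cmd 1: set ℓ=3.7696 → (κ,φ,ℓ)=(0.2224,65.15°,3.7696) → tip=(0.6261,1.3518,3.3433)
cmd 2: set φ=290.41° → (κ,φ,ℓ)=(0.2224,290.41°,3.7696) → tip=(0.5195,-1.3962,3.3433)
cmd 3: set ℓ=3.8300 → (κ,φ,ℓ)=(0.2224,290.41°,3.8300) → tip=(0.5353,-1.4386,3.3834)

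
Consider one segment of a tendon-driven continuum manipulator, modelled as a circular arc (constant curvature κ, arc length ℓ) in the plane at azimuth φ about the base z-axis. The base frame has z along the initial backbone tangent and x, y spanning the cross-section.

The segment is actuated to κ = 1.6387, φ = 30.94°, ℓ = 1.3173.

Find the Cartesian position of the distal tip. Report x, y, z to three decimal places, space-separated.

0.814 0.488 0.508

θ = κ·ℓ = 1.6387 × 1.3173 = 2.15866 rad
ρ = (1 − cos θ)/κ = (1 − -0.55458)/1.6387 = 0.94867
z = sin θ / κ = 0.83213/1.6387 = 0.50780
x = ρ cos φ = 0.94867 × cos(30.94°) = 0.81368
y = ρ sin φ = 0.94867 × sin(30.94°) = 0.48775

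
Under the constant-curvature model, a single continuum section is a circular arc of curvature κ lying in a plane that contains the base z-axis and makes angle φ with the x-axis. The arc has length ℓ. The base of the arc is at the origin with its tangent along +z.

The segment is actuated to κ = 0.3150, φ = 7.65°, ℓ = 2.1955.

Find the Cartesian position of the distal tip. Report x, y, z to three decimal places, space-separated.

0.723 0.097 2.025

θ = κ·ℓ = 0.3150 × 2.1955 = 0.69158 rad
ρ = (1 − cos θ)/κ = (1 − 0.77024)/0.3150 = 0.72940
z = sin θ / κ = 0.63776/0.3150 = 2.02463
x = ρ cos φ = 0.72940 × cos(7.65°) = 0.72291
y = ρ sin φ = 0.72940 × sin(7.65°) = 0.09710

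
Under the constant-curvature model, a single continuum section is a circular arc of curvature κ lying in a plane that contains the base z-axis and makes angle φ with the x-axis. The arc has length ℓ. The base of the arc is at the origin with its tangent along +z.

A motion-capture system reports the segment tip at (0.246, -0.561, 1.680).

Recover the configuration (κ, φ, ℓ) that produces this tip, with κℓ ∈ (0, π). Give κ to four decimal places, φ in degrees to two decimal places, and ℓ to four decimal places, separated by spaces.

0.3831 293.68 1.8252

ρ = √(x²+y²) = √(0.246² + -0.561²) = 0.61257
φ = atan2(y, x) mod 360° = atan2(-0.561, 0.246) = 293.6776°
|p|² = ρ² + z² = 0.61257² + 1.680² = 3.19764
κ = 2ρ / |p|² = 2×0.61257 / 3.19764 = 0.38314
θ = 2·atan2(ρ, z) = 2·atan2(0.61257, 1.680) = 0.69928 rad
ℓ = θ/κ = 0.69928/0.38314 = 1.82515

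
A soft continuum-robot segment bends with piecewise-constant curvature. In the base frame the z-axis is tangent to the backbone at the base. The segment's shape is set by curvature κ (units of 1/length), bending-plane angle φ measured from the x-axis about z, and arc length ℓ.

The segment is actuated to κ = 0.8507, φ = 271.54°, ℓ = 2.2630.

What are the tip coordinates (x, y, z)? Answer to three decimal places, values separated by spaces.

θ = κ·ℓ = 0.8507 × 2.2630 = 1.92513 rad
ρ = (1 − cos θ)/κ = (1 − -0.34697)/0.8507 = 1.58337
z = sin θ / κ = 0.93788/0.8507 = 1.10248
x = ρ cos φ = 1.58337 × cos(271.54°) = 0.04255
y = ρ sin φ = 1.58337 × sin(271.54°) = -1.58279

0.043 -1.583 1.102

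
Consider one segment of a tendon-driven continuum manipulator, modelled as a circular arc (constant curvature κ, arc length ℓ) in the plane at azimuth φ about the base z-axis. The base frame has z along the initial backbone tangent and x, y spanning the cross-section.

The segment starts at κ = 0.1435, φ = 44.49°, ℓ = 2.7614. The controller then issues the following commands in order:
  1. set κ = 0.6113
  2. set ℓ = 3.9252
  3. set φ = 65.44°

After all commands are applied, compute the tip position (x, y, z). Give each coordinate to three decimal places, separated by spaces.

1.181 2.584 1.106

initial: κ=0.1435, φ=44.49°, ℓ=2.7614
cmd 1: set κ=0.6113 → (κ,φ,ℓ)=(0.6113,44.49°,2.7614) → tip=(1.3035,1.2805,1.6246)
cmd 2: set ℓ=3.9252 → (κ,φ,ℓ)=(0.6113,44.49°,3.9252) → tip=(2.0271,1.9913,1.1056)
cmd 3: set φ=65.44° → (κ,φ,ℓ)=(0.6113,65.44°,3.9252) → tip=(1.1811,2.5845,1.1056)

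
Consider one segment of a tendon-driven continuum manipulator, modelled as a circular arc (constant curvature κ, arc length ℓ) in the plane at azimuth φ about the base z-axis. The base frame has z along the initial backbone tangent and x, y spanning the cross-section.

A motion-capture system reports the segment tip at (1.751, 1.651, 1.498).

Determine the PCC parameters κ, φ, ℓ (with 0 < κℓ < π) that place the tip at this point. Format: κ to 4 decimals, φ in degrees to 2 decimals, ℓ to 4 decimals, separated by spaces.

0.5990 43.32 3.3859

ρ = √(x²+y²) = √(1.751² + 1.651²) = 2.40662
φ = atan2(y, x) mod 360° = atan2(1.651, 1.751) = 43.3163°
|p|² = ρ² + z² = 2.40662² + 1.498² = 8.03581
κ = 2ρ / |p|² = 2×2.40662 / 8.03581 = 0.59897
θ = 2·atan2(ρ, z) = 2·atan2(2.40662, 1.498) = 2.02806 rad
ℓ = θ/κ = 2.02806/0.59897 = 3.38590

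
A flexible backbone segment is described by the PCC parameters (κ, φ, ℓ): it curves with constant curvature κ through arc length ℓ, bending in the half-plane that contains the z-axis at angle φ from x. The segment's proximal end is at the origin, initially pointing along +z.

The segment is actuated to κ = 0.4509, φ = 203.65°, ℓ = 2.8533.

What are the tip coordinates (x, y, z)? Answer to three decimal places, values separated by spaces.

θ = κ·ℓ = 0.4509 × 2.8533 = 1.28655 rad
ρ = (1 − cos θ)/κ = (1 − 0.28043)/0.4509 = 1.59585
z = sin θ / κ = 0.95987/0.4509 = 2.12880
x = ρ cos φ = 1.59585 × cos(203.65°) = -1.46182
y = ρ sin φ = 1.59585 × sin(203.65°) = -0.64017

-1.462 -0.640 2.129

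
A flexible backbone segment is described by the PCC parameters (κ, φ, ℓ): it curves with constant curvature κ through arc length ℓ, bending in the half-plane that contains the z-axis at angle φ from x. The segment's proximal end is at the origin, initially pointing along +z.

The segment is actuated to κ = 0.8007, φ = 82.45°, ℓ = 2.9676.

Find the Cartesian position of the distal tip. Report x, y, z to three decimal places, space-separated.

θ = κ·ℓ = 0.8007 × 2.9676 = 2.37616 rad
ρ = (1 − cos θ)/κ = (1 − -0.72108)/0.8007 = 2.14947
z = sin θ / κ = 0.69285/0.8007 = 0.86531
x = ρ cos φ = 2.14947 × cos(82.45°) = 0.28242
y = ρ sin φ = 2.14947 × sin(82.45°) = 2.13084

0.282 2.131 0.865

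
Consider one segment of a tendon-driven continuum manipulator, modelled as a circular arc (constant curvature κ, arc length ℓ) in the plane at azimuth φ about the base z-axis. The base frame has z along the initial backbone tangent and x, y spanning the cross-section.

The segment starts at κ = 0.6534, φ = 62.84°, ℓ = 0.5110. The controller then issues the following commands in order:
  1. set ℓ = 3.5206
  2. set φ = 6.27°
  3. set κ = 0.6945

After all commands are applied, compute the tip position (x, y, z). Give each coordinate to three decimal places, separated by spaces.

2.529 0.278 0.924

initial: κ=0.6534, φ=62.84°, ℓ=0.5110
cmd 1: set ℓ=3.5206 → (κ,φ,ℓ)=(0.6534,62.84°,3.5206) → tip=(1.1643,2.2693,1.1409)
cmd 2: set φ=6.27° → (κ,φ,ℓ)=(0.6534,6.27°,3.5206) → tip=(2.5353,0.2786,1.1409)
cmd 3: set κ=0.6945 → (κ,φ,ℓ)=(0.6945,6.27°,3.5206) → tip=(2.5292,0.2779,0.9238)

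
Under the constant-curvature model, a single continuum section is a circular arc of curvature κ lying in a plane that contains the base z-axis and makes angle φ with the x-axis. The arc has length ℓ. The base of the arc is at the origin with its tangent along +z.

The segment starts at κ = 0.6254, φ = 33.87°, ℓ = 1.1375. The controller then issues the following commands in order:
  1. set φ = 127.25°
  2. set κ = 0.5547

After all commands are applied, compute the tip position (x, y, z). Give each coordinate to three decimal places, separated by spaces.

-0.210 0.276 1.064

initial: κ=0.6254, φ=33.87°, ℓ=1.1375
cmd 1: set φ=127.25° → (κ,φ,ℓ)=(0.6254,127.25°,1.1375) → tip=(-0.2347,0.3087,1.0440)
cmd 2: set κ=0.5547 → (κ,φ,ℓ)=(0.5547,127.25°,1.1375) → tip=(-0.2101,0.2763,1.0635)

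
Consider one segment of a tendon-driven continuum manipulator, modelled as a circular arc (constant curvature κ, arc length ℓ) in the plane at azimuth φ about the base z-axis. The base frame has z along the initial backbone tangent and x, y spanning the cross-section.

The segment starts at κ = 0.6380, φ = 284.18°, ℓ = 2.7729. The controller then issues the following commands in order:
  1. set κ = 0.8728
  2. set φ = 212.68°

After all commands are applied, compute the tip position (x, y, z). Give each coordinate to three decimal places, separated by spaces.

initial: κ=0.6380, φ=284.18°, ℓ=2.7729
cmd 1: set κ=0.8728 → (κ,φ,ℓ)=(0.8728,284.18°,2.7729) → tip=(0.4914,-1.9449,0.7567)
cmd 2: set φ=212.68° → (κ,φ,ℓ)=(0.8728,212.68°,2.7729) → tip=(-1.6885,-1.0832,0.7567)

-1.688 -1.083 0.757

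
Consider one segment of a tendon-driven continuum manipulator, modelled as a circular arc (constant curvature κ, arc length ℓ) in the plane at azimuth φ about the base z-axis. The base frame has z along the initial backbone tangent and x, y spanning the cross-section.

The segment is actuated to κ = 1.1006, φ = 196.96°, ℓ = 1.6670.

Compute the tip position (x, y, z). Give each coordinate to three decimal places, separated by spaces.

θ = κ·ℓ = 1.1006 × 1.6670 = 1.83470 rad
ρ = (1 − cos θ)/κ = (1 − -0.26085)/1.1006 = 1.14560
z = sin θ / κ = 0.96538/1.1006 = 0.87714
x = ρ cos φ = 1.14560 × cos(196.96°) = -1.09578
y = ρ sin φ = 1.14560 × sin(196.96°) = -0.33418

-1.096 -0.334 0.877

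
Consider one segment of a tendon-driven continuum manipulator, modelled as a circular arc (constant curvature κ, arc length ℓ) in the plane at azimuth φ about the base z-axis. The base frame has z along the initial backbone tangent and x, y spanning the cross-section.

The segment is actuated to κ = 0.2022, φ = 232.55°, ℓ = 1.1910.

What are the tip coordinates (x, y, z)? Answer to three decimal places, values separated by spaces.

θ = κ·ℓ = 0.2022 × 1.1910 = 0.24082 rad
ρ = (1 − cos θ)/κ = (1 − 0.97114)/0.2022 = 0.14272
z = sin θ / κ = 0.23850/0.2022 = 1.17952
x = ρ cos φ = 0.14272 × cos(232.55°) = -0.08678
y = ρ sin φ = 0.14272 × sin(232.55°) = -0.11330

-0.087 -0.113 1.180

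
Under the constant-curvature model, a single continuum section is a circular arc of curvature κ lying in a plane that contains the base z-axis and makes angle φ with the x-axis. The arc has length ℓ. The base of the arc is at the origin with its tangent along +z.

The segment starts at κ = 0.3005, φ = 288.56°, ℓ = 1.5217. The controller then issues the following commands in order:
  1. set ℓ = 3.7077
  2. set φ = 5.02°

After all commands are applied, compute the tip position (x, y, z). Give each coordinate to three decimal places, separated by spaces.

1.853 0.163 2.987

initial: κ=0.3005, φ=288.56°, ℓ=1.5217
cmd 1: set ℓ=3.7077 → (κ,φ,ℓ)=(0.3005,288.56°,3.7077) → tip=(0.5922,-1.7637,2.9868)
cmd 2: set φ=5.02° → (κ,φ,ℓ)=(0.3005,5.02°,3.7077) → tip=(1.8533,0.1628,2.9868)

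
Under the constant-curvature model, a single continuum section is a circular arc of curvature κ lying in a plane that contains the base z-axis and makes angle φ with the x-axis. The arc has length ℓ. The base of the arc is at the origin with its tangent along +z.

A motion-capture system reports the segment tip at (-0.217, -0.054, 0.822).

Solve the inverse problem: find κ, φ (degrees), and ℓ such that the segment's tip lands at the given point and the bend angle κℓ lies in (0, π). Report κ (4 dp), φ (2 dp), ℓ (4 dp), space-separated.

ρ = √(x²+y²) = √(-0.217² + -0.054²) = 0.22362
φ = atan2(y, x) mod 360° = atan2(-0.054, -0.217) = 193.9741°
|p|² = ρ² + z² = 0.22362² + 0.822² = 0.72569
κ = 2ρ / |p|² = 2×0.22362 / 0.72569 = 0.61629
θ = 2·atan2(ρ, z) = 2·atan2(0.22362, 0.822) = 0.53123 rad
ℓ = θ/κ = 0.53123/0.61629 = 0.86197

0.6163 193.97 0.8620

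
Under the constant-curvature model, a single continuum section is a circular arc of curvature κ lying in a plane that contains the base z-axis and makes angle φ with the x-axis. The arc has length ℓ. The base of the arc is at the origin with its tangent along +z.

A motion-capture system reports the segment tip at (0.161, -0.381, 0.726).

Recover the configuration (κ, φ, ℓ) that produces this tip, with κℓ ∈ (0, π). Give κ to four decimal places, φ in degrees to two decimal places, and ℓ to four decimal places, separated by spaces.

1.1849 292.91 0.8741

ρ = √(x²+y²) = √(0.161² + -0.381²) = 0.41362
φ = atan2(y, x) mod 360° = atan2(-0.381, 0.161) = 292.9076°
|p|² = ρ² + z² = 0.41362² + 0.726² = 0.69816
κ = 2ρ / |p|² = 2×0.41362 / 0.69816 = 1.18489
θ = 2·atan2(ρ, z) = 2·atan2(0.41362, 0.726) = 1.03572 rad
ℓ = θ/κ = 1.03572/1.18489 = 0.87411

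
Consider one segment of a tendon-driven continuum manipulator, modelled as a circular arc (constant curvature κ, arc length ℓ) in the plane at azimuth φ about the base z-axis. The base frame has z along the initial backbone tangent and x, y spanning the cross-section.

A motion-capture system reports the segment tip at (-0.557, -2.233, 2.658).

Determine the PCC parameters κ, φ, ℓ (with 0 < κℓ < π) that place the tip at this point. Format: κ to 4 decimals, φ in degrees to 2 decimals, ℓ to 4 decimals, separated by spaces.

ρ = √(x²+y²) = √(-0.557² + -2.233²) = 2.30142
φ = atan2(y, x) mod 360° = atan2(-2.233, -0.557) = 255.9939°
|p|² = ρ² + z² = 2.30142² + 2.658² = 12.36150
κ = 2ρ / |p|² = 2×2.30142 / 12.36150 = 0.37235
θ = 2·atan2(ρ, z) = 2·atan2(2.30142, 2.658) = 1.42724 rad
ℓ = θ/κ = 1.42724/0.37235 = 3.83304

0.3724 255.99 3.8330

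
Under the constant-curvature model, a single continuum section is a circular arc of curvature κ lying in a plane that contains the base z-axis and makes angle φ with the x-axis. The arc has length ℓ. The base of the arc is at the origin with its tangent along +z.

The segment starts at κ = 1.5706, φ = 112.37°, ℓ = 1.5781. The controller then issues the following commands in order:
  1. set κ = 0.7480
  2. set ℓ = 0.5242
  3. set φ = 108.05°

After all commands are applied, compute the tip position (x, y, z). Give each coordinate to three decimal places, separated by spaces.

initial: κ=1.5706, φ=112.37°, ℓ=1.5781
cmd 1: set κ=0.7480 → (κ,φ,ℓ)=(0.7480,112.37°,1.5781) → tip=(-0.3152,0.7658,1.2363)
cmd 2: set ℓ=0.5242 → (κ,φ,ℓ)=(0.7480,112.37°,0.5242) → tip=(-0.0386,0.0938,0.5109)
cmd 3: set φ=108.05° → (κ,φ,ℓ)=(0.7480,108.05°,0.5242) → tip=(-0.0314,0.0965,0.5109)

-0.031 0.096 0.511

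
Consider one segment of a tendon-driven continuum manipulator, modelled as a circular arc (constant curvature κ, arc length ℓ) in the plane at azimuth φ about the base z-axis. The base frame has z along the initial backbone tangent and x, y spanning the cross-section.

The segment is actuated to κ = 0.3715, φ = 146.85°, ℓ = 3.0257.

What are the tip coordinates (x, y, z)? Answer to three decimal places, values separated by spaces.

-1.280 0.836 2.428

θ = κ·ℓ = 0.3715 × 3.0257 = 1.12405 rad
ρ = (1 − cos θ)/κ = (1 − 0.43204)/0.3715 = 1.52884
z = sin θ / κ = 0.90186/0.3715 = 2.42761
x = ρ cos φ = 1.52884 × cos(146.85°) = -1.28001
y = ρ sin φ = 1.52884 × sin(146.85°) = 0.83602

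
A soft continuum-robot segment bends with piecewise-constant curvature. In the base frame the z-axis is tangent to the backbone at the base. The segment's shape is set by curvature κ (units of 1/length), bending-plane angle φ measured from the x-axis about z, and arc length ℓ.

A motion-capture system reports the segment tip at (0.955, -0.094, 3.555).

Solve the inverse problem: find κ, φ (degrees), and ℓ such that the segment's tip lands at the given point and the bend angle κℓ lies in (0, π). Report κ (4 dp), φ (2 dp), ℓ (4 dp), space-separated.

0.1415 354.38 3.7252

ρ = √(x²+y²) = √(0.955² + -0.094²) = 0.95962
φ = atan2(y, x) mod 360° = atan2(-0.094, 0.955) = 354.3785°
|p|² = ρ² + z² = 0.95962² + 3.555² = 13.55889
κ = 2ρ / |p|² = 2×0.95962 / 13.55889 = 0.14155
θ = 2·atan2(ρ, z) = 2·atan2(0.95962, 3.555) = 0.52730 rad
ℓ = θ/κ = 0.52730/0.14155 = 3.72525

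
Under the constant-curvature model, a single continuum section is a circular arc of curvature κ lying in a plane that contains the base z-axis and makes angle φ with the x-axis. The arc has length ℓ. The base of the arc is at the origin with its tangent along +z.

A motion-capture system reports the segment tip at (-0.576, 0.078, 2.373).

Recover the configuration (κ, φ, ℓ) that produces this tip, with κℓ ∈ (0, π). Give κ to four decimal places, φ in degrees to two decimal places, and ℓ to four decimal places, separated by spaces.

0.1948 172.29 2.4668

ρ = √(x²+y²) = √(-0.576² + 0.078²) = 0.58126
φ = atan2(y, x) mod 360° = atan2(0.078, -0.576) = 172.2881°
|p|² = ρ² + z² = 0.58126² + 2.373² = 5.96899
κ = 2ρ / |p|² = 2×0.58126 / 5.96899 = 0.19476
θ = 2·atan2(ρ, z) = 2·atan2(0.58126, 2.373) = 0.48043 rad
ℓ = θ/κ = 0.48043/0.19476 = 2.46681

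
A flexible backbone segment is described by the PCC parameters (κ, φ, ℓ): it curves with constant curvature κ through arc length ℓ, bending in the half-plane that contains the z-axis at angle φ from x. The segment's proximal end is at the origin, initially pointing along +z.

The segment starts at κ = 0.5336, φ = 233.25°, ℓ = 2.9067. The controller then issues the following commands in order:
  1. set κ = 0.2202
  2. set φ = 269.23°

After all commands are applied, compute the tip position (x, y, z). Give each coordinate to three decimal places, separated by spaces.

-0.012 -0.899 2.712

initial: κ=0.5336, φ=233.25°, ℓ=2.9067
cmd 1: set κ=0.2202 → (κ,φ,ℓ)=(0.2202,233.25°,2.9067) → tip=(-0.5378,-0.7202,2.7123)
cmd 2: set φ=269.23° → (κ,φ,ℓ)=(0.2202,269.23°,2.9067) → tip=(-0.0121,-0.8988,2.7123)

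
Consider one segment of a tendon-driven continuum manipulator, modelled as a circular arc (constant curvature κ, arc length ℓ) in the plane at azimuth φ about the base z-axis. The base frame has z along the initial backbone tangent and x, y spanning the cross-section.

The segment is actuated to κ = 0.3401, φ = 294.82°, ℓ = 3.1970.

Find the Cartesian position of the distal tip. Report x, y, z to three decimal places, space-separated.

θ = κ·ℓ = 0.3401 × 3.1970 = 1.08730 rad
ρ = (1 − cos θ)/κ = (1 − 0.46488)/0.3401 = 1.57343
z = sin θ / κ = 0.88537/0.3401 = 2.60328
x = ρ cos φ = 1.57343 × cos(294.82°) = 0.66048
y = ρ sin φ = 1.57343 × sin(294.82°) = -1.42809

0.660 -1.428 2.603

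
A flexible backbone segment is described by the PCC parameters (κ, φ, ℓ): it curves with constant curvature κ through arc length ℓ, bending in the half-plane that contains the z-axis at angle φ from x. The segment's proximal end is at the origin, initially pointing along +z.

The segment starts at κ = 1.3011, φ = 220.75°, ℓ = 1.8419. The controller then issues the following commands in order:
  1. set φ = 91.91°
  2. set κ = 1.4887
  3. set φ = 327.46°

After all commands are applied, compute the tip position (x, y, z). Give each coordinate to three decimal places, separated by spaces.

initial: κ=1.3011, φ=220.75°, ℓ=1.8419
cmd 1: set φ=91.91° → (κ,φ,ℓ)=(1.3011,91.91°,1.8419) → tip=(-0.0444,1.3328,0.5211)
cmd 2: set κ=1.4887 → (κ,φ,ℓ)=(1.4887,91.91°,1.8419) → tip=(-0.0430,1.2898,0.2613)
cmd 3: set φ=327.46° → (κ,φ,ℓ)=(1.4887,327.46°,1.8419) → tip=(1.0879,-0.6942,0.2613)

1.088 -0.694 0.261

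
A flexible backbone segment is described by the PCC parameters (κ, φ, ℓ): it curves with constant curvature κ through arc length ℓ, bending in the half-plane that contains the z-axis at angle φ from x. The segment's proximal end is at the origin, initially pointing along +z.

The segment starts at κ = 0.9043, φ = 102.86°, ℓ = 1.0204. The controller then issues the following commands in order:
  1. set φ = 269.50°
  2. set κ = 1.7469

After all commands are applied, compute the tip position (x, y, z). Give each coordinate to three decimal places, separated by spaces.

initial: κ=0.9043, φ=102.86°, ℓ=1.0204
cmd 1: set φ=269.50° → (κ,φ,ℓ)=(0.9043,269.50°,1.0204) → tip=(-0.0038,-0.4383,0.8816)
cmd 2: set κ=1.7469 → (κ,φ,ℓ)=(1.7469,269.50°,1.0204) → tip=(-0.0060,-0.6927,0.5597)

-0.006 -0.693 0.560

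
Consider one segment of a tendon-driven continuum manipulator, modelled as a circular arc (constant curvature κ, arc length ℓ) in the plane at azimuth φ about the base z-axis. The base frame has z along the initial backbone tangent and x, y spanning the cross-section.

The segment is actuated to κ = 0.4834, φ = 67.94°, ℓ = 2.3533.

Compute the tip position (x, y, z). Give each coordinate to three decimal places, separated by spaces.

0.451 1.112 1.878

θ = κ·ℓ = 0.4834 × 2.3533 = 1.13759 rad
ρ = (1 − cos θ)/κ = (1 − 0.41979)/0.4834 = 1.20027
z = sin θ / κ = 0.90762/0.4834 = 1.87758
x = ρ cos φ = 1.20027 × cos(67.94°) = 0.45080
y = ρ sin φ = 1.20027 × sin(67.94°) = 1.11240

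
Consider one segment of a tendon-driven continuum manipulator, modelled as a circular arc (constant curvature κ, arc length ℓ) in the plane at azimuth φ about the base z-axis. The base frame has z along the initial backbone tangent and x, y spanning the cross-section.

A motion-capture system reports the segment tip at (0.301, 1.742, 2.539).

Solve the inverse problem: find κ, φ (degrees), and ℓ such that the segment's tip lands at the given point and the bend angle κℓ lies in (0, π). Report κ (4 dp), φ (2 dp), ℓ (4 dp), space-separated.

0.3694 80.20 3.2931

ρ = √(x²+y²) = √(0.301² + 1.742²) = 1.76781
φ = atan2(y, x) mod 360° = atan2(1.742, 0.301) = 80.1967°
|p|² = ρ² + z² = 1.76781² + 2.539² = 9.57169
κ = 2ρ / |p|² = 2×1.76781 / 9.57169 = 0.36938
θ = 2·atan2(ρ, z) = 2·atan2(1.76781, 2.539) = 1.21643 rad
ℓ = θ/κ = 1.21643/0.36938 = 3.29313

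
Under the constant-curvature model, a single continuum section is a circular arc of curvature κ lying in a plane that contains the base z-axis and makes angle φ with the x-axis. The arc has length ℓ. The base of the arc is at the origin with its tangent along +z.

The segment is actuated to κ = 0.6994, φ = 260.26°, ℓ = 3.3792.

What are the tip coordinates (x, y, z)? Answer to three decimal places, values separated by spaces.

θ = κ·ℓ = 0.6994 × 3.3792 = 2.36341 rad
ρ = (1 − cos θ)/κ = (1 − -0.71219)/0.6994 = 2.44809
z = sin θ / κ = 0.70198/0.6994 = 1.00370
x = ρ cos φ = 2.44809 × cos(260.26°) = -0.41416
y = ρ sin φ = 2.44809 × sin(260.26°) = -2.41280

-0.414 -2.413 1.004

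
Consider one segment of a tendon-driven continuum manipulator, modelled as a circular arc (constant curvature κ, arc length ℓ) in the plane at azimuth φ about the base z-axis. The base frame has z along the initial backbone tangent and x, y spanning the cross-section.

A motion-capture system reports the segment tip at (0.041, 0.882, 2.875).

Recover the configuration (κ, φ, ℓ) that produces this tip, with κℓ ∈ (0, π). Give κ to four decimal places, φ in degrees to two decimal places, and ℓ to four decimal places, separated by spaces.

ρ = √(x²+y²) = √(0.041² + 0.882²) = 0.88295
φ = atan2(y, x) mod 360° = atan2(0.882, 0.041) = 87.3385°
|p|² = ρ² + z² = 0.88295² + 2.875² = 9.04523
κ = 2ρ / |p|² = 2×0.88295 / 9.04523 = 0.19523
θ = 2·atan2(ρ, z) = 2·atan2(0.88295, 2.875) = 0.59594 rad
ℓ = θ/κ = 0.59594/0.19523 = 3.05250

0.1952 87.34 3.0525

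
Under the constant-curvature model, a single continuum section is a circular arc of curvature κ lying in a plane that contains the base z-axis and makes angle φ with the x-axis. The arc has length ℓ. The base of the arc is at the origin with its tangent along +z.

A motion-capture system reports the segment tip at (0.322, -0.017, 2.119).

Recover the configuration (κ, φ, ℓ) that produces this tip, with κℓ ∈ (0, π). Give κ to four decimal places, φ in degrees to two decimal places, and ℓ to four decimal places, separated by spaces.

0.1404 356.98 2.1516

ρ = √(x²+y²) = √(0.322² + -0.017²) = 0.32245
φ = atan2(y, x) mod 360° = atan2(-0.017, 0.322) = 356.9779°
|p|² = ρ² + z² = 0.32245² + 2.119² = 4.59413
κ = 2ρ / |p|² = 2×0.32245 / 4.59413 = 0.14037
θ = 2·atan2(ρ, z) = 2·atan2(0.32245, 2.119) = 0.30202 rad
ℓ = θ/κ = 0.30202/0.14037 = 2.15156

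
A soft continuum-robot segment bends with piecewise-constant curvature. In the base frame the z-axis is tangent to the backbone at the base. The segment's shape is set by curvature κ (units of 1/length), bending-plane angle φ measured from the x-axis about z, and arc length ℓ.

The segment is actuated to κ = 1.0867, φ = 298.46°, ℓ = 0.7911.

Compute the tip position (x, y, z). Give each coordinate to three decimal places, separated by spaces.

0.152 -0.281 0.697

θ = κ·ℓ = 1.0867 × 0.7911 = 0.85969 rad
ρ = (1 − cos θ)/κ = (1 − 0.65267)/1.0867 = 0.31962
z = sin θ / κ = 0.75764/1.0867 = 0.69719
x = ρ cos φ = 0.31962 × cos(298.46°) = 0.15231
y = ρ sin φ = 0.31962 × sin(298.46°) = -0.28099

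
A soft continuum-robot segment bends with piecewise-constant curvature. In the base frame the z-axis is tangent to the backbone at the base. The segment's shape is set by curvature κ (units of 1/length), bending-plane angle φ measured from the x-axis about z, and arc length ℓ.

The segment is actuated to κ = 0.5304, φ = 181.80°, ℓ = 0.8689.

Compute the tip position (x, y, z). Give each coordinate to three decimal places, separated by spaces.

θ = κ·ℓ = 0.5304 × 0.8689 = 0.46086 rad
ρ = (1 − cos θ)/κ = (1 − 0.89567)/0.5304 = 0.19670
z = sin θ / κ = 0.44472/0.5304 = 0.83847
x = ρ cos φ = 0.19670 × cos(181.80°) = -0.19661
y = ρ sin φ = 0.19670 × sin(181.80°) = -0.00618

-0.197 -0.006 0.838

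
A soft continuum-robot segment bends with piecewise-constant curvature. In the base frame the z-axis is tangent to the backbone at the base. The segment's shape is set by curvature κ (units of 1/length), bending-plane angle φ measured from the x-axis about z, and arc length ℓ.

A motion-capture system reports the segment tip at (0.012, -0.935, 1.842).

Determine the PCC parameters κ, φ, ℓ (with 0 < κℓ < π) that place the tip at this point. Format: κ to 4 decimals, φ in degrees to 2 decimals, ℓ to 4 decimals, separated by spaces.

0.4382 270.74 2.1437

ρ = √(x²+y²) = √(0.012² + -0.935²) = 0.93508
φ = atan2(y, x) mod 360° = atan2(-0.935, 0.012) = 270.7353°
|p|² = ρ² + z² = 0.93508² + 1.842² = 4.26733
κ = 2ρ / |p|² = 2×0.93508 / 4.26733 = 0.43825
θ = 2·atan2(ρ, z) = 2·atan2(0.93508, 1.842) = 0.93949 rad
ℓ = θ/κ = 0.93949/0.43825 = 2.14373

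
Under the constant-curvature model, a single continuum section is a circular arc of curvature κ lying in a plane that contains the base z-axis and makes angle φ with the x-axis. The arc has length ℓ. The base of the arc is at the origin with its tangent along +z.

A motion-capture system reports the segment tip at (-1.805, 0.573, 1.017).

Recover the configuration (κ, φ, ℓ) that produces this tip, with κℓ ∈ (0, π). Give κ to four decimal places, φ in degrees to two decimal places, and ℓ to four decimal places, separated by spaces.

0.8197 162.39 2.6302

ρ = √(x²+y²) = √(-1.805² + 0.573²) = 1.89377
φ = atan2(y, x) mod 360° = atan2(0.573, -1.805) = 162.3879°
|p|² = ρ² + z² = 1.89377² + 1.017² = 4.62064
κ = 2ρ / |p|² = 2×1.89377 / 4.62064 = 0.81970
θ = 2·atan2(ρ, z) = 2·atan2(1.89377, 1.017) = 2.15594 rad
ℓ = θ/κ = 2.15594/0.81970 = 2.63016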